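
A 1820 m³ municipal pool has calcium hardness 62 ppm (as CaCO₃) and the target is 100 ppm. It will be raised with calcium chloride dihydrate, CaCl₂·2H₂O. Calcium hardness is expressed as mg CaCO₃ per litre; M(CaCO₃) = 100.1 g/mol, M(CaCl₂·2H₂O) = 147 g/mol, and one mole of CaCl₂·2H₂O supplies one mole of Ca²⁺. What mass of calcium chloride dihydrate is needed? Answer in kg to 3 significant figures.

Volume: 1820 m³ = 1,820,000 L.
Hardness to add: (100 − 62) = 38 mg/L as CaCO₃ × 1,820,000 L = 69,160 g as CaCO₃.
Moles of Ca²⁺ (1 mol Ca²⁺ ≡ 1 mol CaCO₃): 69,160 / 100.1 g/mol = 690.9 mol.
Mass of CaCl₂·2H₂O: 690.9 × 147 = 101,600 g.

102 kg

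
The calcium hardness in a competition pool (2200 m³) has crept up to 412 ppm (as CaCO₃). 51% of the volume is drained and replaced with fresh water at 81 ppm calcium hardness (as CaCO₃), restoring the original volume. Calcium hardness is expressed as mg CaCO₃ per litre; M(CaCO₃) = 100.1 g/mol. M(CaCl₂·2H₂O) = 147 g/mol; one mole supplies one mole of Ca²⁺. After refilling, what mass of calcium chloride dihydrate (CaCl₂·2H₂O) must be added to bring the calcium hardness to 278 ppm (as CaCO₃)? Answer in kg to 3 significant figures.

112 kg

Volume: 2200 m³ = 2,200,000 L.
After draining 51% and refilling: 412 × 0.49 + 81 × 0.51 = 243.19 ppm.
Deficit to target: 278 − 243.19 = 34.81 mg/L.
As CaCO₃: 34.81 mg/L × 2,200,000 L = 76,580 g; ÷ 100.1 = 765.1 mol Ca²⁺.
Mass: 765.1 × 147 = 112,500 g.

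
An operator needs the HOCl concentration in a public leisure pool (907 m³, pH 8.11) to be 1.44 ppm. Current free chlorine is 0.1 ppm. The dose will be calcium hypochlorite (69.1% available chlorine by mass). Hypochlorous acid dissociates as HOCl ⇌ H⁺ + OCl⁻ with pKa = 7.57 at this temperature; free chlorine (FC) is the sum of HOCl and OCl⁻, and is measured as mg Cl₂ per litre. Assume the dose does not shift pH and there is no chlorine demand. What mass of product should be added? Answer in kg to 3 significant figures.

Volume: 907 m³ = 907,000 L.
[OCl⁻]/[HOCl] = 10^(pH − pKa) = 10^(8.11 − 7.57) = 3.467; fraction as HOCl = 1/(1 + 3.467) = 0.2238.
Free chlorine required for 1.44 ppm HOCl: 1.44 / 0.2238 = 6.433 ppm.
FC to add: 6.433 − 0.1 = 6.333 mg/L as Cl₂.
Cl₂ equivalent: 6.333 mg/L × 907,000 L = 5744 g.
Product at 69.1% available Cl: 5744 / 0.691 = 8313 g.

8.31 kg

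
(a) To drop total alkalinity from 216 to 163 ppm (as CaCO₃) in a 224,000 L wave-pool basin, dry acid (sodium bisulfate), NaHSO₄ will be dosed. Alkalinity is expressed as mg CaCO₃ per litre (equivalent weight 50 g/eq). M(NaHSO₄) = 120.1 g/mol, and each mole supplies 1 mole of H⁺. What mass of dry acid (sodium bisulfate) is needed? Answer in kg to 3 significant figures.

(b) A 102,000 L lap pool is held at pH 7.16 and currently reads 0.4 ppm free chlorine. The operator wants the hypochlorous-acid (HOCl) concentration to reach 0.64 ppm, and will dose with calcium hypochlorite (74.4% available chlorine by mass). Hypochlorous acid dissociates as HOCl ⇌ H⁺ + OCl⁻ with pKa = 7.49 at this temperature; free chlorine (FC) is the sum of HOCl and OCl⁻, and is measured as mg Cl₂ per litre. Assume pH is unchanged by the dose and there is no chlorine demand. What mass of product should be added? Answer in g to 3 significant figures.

(a) Alkalinity to neutralize: (216 − 163) = 53 mg/L as CaCO₃ × 224,000 L = 11,870 g as CaCO₃.
(a) Equivalents of H⁺ required: 11,870 ÷ 50 g/eq = 237.4 eq = 237.4 mol NaHSO₄.
(a) Mass of NaHSO₄: 237.4 × 120.1 = 28,520 g.

(b) [OCl⁻]/[HOCl] = 10^(pH − pKa) = 10^(7.16 − 7.49) = 0.4677; fraction as HOCl = 1/(1 + 0.4677) = 0.6813.
(b) Free chlorine required for 0.64 ppm HOCl: 0.64 / 0.6813 = 0.9394 ppm.
(b) FC to add: 0.9394 − 0.4 = 0.5394 mg/L as Cl₂.
(b) Cl₂ equivalent: 0.5394 mg/L × 102,000 L = 55.01 g.
(b) Product at 74.4% available Cl: 55.01 / 0.744 = 73.94 g.

(a) 28.5 kg; (b) 73.9 g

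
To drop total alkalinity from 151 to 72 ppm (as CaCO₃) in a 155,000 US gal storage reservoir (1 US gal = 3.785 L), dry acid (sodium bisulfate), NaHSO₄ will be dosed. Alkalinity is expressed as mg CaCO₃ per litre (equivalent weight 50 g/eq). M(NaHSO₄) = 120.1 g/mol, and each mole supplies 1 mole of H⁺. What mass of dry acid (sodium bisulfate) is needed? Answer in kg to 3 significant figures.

111 kg

Volume: 155,000 US gal × 3.785 L/gal = 586,675 L.
Alkalinity to neutralize: (151 − 72) = 79 mg/L as CaCO₃ × 586,675 L = 46,350 g as CaCO₃.
Equivalents of H⁺ required: 46,350 ÷ 50 g/eq = 926.9 eq = 926.9 mol NaHSO₄.
Mass of NaHSO₄: 926.9 × 120.1 = 111,300 g.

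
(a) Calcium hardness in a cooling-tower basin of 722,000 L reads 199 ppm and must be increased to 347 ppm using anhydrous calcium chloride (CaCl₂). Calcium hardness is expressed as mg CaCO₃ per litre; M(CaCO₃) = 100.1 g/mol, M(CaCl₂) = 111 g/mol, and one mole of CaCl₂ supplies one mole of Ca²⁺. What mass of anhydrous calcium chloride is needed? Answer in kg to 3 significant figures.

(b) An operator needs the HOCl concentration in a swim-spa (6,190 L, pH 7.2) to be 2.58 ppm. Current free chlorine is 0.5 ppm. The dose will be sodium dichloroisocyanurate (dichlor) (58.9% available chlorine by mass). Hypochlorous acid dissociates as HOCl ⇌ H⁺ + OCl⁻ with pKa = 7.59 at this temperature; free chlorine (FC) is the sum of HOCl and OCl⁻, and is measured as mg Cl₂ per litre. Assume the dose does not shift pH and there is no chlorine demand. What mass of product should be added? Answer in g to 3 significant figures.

(a) 118 kg; (b) 32.9 g

(a) Hardness to add: (347 − 199) = 148 mg/L as CaCO₃ × 722,000 L = 106,900 g as CaCO₃.
(a) Moles of Ca²⁺ (1 mol Ca²⁺ ≡ 1 mol CaCO₃): 106,900 / 100.1 g/mol = 1067 mol.
(a) Mass of CaCl₂: 1067 × 111 = 118,500 g.

(b) [OCl⁻]/[HOCl] = 10^(pH − pKa) = 10^(7.2 − 7.59) = 0.4074; fraction as HOCl = 1/(1 + 0.4074) = 0.7105.
(b) Free chlorine required for 2.58 ppm HOCl: 2.58 / 0.7105 = 3.631 ppm.
(b) FC to add: 3.631 − 0.5 = 3.131 mg/L as Cl₂.
(b) Cl₂ equivalent: 3.131 mg/L × 6,190 L = 19.38 g.
(b) Product at 58.9% available Cl: 19.38 / 0.589 = 32.91 g.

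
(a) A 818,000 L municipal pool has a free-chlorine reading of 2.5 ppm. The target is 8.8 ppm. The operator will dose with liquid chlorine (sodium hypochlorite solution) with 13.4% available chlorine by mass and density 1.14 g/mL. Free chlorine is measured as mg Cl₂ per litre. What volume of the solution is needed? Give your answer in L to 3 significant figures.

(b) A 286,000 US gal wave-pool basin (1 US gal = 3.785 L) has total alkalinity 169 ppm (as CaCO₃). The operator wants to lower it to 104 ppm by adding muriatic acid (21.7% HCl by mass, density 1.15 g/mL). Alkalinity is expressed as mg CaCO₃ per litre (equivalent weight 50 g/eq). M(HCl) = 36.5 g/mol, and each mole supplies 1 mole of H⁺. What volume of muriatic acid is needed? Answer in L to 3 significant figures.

(a) Chlorine deficit: 8.8 − 2.5 = 6.3 ppm = 6.3 mg/L as Cl₂.
(a) Cl₂ equivalent needed: 6.3 mg/L × 818,000 L = 5,153,000 mg = 5153 g.
(a) Product at 13.4% available chlorine: 5153 / 0.134 = 38,460 g.
(a) Volume at density 1.14 g/mL: 38,460 g ÷ 1.14 g/mL = 33,740 mL.

(b) Volume: 286,000 US gal × 3.785 L/gal = 1,082,510 L.
(b) Alkalinity to neutralize: (169 − 104) = 65 mg/L as CaCO₃ × 1,082,510 L = 70,360 g as CaCO₃.
(b) Equivalents of H⁺ required: 70,360 ÷ 50 g/eq = 1407 eq = 1407 mol HCl.
(b) Mass of HCl: 1407 × 36.5 = 51,370 g.
(b) Mass of 21.7% solution: 51,370 / 0.217 = 236,700 g.
(b) Volume: 236,700 g ÷ 1.15 g/mL = 205,800 mL.

(a) 33.7 L; (b) 206 L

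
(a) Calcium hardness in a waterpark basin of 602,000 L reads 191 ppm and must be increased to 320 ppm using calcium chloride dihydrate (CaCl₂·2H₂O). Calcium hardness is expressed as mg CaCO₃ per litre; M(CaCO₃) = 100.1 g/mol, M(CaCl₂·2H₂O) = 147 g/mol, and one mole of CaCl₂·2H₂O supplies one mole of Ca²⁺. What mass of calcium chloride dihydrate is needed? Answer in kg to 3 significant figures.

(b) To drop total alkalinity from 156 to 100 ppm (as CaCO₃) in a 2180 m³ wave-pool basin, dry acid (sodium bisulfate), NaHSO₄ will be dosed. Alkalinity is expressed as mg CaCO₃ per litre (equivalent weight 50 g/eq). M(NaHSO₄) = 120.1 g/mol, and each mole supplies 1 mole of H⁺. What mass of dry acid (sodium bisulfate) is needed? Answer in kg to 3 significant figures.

(a) Hardness to add: (320 − 191) = 129 mg/L as CaCO₃ × 602,000 L = 77,660 g as CaCO₃.
(a) Moles of Ca²⁺ (1 mol Ca²⁺ ≡ 1 mol CaCO₃): 77,660 / 100.1 g/mol = 775.8 mol.
(a) Mass of CaCl₂·2H₂O: 775.8 × 147 = 114,000 g.

(b) Volume: 2180 m³ = 2,180,000 L.
(b) Alkalinity to neutralize: (156 − 100) = 56 mg/L as CaCO₃ × 2,180,000 L = 122,100 g as CaCO₃.
(b) Equivalents of H⁺ required: 122,100 ÷ 50 g/eq = 2442 eq = 2442 mol NaHSO₄.
(b) Mass of NaHSO₄: 2442 × 120.1 = 293,200 g.

(a) 114 kg; (b) 293 kg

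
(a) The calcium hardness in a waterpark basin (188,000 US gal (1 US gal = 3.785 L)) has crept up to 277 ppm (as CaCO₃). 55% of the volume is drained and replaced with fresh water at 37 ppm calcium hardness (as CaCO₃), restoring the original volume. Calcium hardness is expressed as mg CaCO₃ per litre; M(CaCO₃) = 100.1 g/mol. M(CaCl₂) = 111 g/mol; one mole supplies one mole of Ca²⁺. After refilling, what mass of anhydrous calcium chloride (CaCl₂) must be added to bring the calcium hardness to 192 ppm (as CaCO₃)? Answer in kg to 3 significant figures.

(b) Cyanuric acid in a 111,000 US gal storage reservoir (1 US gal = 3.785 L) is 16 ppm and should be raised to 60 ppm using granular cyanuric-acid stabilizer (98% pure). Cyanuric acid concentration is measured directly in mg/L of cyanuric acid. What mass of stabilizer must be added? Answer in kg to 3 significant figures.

(a) 37.1 kg; (b) 18.9 kg

(a) Volume: 188,000 US gal × 3.785 L/gal = 711,580 L.
(a) After draining 55% and refilling: 277 × 0.45 + 37 × 0.55 = 145 ppm.
(a) Deficit to target: 192 − 145 = 47 mg/L.
(a) As CaCO₃: 47 mg/L × 711,580 L = 33,440 g; ÷ 100.1 = 334.1 mol Ca²⁺.
(a) Mass: 334.1 × 111 = 37,090 g.

(b) Volume: 111,000 US gal × 3.785 L/gal = 420,135 L.
(b) CYA to add: (60 − 16) = 44 mg/L × 420,135 L = 18,490 g cyanuric acid.
(b) At 98% purity: 18,490 / 0.98 = 18,860 g product.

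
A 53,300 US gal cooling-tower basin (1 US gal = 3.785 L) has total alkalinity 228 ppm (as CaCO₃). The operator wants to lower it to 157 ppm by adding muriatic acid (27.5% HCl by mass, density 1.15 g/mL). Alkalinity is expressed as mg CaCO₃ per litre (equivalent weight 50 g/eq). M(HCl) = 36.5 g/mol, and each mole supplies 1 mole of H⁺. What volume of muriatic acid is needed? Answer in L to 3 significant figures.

33.1 L

Volume: 53,300 US gal × 3.785 L/gal = 201,740 L.
Alkalinity to neutralize: (228 − 157) = 71 mg/L as CaCO₃ × 201,740 L = 14,320 g as CaCO₃.
Equivalents of H⁺ required: 14,320 ÷ 50 g/eq = 286.5 eq = 286.5 mol HCl.
Mass of HCl: 286.5 × 36.5 = 10,460 g.
Mass of 27.5% solution: 10,460 / 0.275 = 38,020 g.
Volume: 38,020 g ÷ 1.15 g/mL = 33,060 mL.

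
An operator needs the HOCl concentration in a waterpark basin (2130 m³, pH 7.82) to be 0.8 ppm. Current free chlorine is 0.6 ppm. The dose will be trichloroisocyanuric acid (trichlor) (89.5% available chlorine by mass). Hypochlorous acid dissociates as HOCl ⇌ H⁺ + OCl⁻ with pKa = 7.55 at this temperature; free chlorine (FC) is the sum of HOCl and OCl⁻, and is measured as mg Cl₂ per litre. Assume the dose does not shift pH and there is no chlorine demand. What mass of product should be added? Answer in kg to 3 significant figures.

4.02 kg

Volume: 2130 m³ = 2,130,000 L.
[OCl⁻]/[HOCl] = 10^(pH − pKa) = 10^(7.82 − 7.55) = 1.862; fraction as HOCl = 1/(1 + 1.862) = 0.3494.
Free chlorine required for 0.8 ppm HOCl: 0.8 / 0.3494 = 2.29 ppm.
FC to add: 2.29 − 0.6 = 1.69 mg/L as Cl₂.
Cl₂ equivalent: 1.69 mg/L × 2,130,000 L = 3599 g.
Product at 89.5% available Cl: 3599 / 0.895 = 4021 g.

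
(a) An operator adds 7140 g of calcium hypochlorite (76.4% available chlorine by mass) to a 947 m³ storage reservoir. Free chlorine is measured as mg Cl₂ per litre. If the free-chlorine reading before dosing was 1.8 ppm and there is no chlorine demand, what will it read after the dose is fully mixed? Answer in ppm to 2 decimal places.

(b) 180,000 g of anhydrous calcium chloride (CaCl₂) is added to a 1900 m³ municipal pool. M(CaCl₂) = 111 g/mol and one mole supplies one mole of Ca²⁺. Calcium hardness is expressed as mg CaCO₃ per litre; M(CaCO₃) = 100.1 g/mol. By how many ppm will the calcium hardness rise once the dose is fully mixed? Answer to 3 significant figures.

(a) Volume: 947 m³ = 947,000 L.
(a) Available chlorine delivered: 7140 g × 0.764 = 5455 g as Cl₂.
(a) Concentration rise: 5455 g / 947,000 L = 5.76 mg/L = 5.76 ppm.
(a) Final FC: 1.8 + 5.76 = 7.56 ppm.

(b) Volume: 1900 m³ = 1,900,000 L.
(b) Moles of Ca²⁺: 180,000 g ÷ 111 g/mol = 1622 mol.
(b) As CaCO₃: 1622 mol × 100.1 g/mol = 162,300 g.
(b) Rise: 162,300 g / 1,900,000 L × 1000 = 85.43 mg/L.

(a) 7.56 ppm; (b) 85.4 ppm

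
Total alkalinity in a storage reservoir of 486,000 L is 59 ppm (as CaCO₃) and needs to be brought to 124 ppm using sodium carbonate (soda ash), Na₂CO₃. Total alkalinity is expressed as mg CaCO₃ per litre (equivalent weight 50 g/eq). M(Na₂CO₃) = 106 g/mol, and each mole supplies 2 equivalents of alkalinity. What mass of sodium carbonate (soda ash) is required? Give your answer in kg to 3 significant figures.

33.5 kg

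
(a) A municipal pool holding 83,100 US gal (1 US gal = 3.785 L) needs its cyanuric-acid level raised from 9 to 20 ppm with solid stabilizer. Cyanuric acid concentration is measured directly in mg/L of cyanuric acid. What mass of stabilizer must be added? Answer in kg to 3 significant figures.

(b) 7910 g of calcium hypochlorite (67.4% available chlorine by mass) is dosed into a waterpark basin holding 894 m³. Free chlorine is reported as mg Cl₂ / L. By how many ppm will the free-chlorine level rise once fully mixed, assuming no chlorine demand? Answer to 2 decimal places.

(a) 3.46 kg; (b) 5.96 ppm

(a) Volume: 83,100 US gal × 3.785 L/gal = 314,534 L.
(a) CYA to add: (20 − 9) = 11 mg/L × 314,534 L = 3460 g cyanuric acid.

(b) Volume: 894 m³ = 894,000 L.
(b) Available chlorine delivered: 7910 g × 0.674 = 5331 g as Cl₂.
(b) Concentration rise: 5331 g / 894,000 L = 5.963 mg/L = 5.96 ppm.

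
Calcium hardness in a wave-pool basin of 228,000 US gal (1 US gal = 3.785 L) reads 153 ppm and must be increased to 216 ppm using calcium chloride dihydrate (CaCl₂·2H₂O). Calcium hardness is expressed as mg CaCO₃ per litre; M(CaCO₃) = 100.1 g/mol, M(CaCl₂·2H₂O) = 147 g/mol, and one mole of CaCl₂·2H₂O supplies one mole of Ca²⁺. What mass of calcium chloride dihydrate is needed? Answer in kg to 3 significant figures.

79.8 kg

Volume: 228,000 US gal × 3.785 L/gal = 862,980 L.
Hardness to add: (216 − 153) = 63 mg/L as CaCO₃ × 862,980 L = 54,370 g as CaCO₃.
Moles of Ca²⁺ (1 mol Ca²⁺ ≡ 1 mol CaCO₃): 54,370 / 100.1 g/mol = 543.1 mol.
Mass of CaCl₂·2H₂O: 543.1 × 147 = 79,840 g.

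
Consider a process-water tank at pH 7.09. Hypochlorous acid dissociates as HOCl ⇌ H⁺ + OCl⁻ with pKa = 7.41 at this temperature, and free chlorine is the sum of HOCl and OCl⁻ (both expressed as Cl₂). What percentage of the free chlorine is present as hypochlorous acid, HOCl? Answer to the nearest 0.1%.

[OCl⁻]/[HOCl] = 10^(pH − pKa) = 10^(7.09 − 7.41) = 10^-0.32 = 0.4786.
Fraction as HOCl = 1 / (1 + 0.4786) = 0.6763.

67.6%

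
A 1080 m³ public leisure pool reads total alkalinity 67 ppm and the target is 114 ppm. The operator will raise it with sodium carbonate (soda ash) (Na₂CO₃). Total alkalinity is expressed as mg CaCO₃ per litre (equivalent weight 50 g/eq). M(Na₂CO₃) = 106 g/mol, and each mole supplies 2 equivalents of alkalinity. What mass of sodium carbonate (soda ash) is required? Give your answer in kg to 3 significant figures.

Volume: 1080 m³ = 1,080,000 L.
Alkalinity to add: (114 − 67) = 47 mg/L as CaCO₃ × 1,080,000 L = 50,760 g as CaCO₃.
Equivalents: 50,760 g ÷ 50 g/eq = 1015 eq.
Each mole of Na₂CO₃ supplies 2 eq, so 1015 / 2 = 507.6 mol.
Mass: 507.6 mol × 106 g/mol = 53,810 g.

53.8 kg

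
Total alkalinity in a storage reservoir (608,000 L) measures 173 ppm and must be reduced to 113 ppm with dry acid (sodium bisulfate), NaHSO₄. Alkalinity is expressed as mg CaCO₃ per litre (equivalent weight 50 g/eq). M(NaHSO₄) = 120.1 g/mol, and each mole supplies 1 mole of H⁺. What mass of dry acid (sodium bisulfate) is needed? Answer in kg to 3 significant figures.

87.6 kg

Alkalinity to neutralize: (173 − 113) = 60 mg/L as CaCO₃ × 608,000 L = 36,480 g as CaCO₃.
Equivalents of H⁺ required: 36,480 ÷ 50 g/eq = 729.6 eq = 729.6 mol NaHSO₄.
Mass of NaHSO₄: 729.6 × 120.1 = 87,620 g.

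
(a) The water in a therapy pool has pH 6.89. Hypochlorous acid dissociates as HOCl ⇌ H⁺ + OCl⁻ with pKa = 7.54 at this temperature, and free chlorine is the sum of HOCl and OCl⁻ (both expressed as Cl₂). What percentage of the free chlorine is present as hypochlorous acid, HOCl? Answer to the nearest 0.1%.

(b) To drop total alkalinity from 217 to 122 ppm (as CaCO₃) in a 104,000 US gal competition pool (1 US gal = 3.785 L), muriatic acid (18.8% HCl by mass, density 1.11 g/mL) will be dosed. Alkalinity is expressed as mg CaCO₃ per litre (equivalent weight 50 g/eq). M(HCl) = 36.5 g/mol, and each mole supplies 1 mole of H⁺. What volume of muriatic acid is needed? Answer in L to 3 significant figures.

(a) 81.7%; (b) 131 L

(a) [OCl⁻]/[HOCl] = 10^(pH − pKa) = 10^(6.89 − 7.54) = 10^-0.65 = 0.2239.
(a) Fraction as HOCl = 1 / (1 + 0.2239) = 0.8171.

(b) Volume: 104,000 US gal × 3.785 L/gal = 393,640 L.
(b) Alkalinity to neutralize: (217 − 122) = 95 mg/L as CaCO₃ × 393,640 L = 37,400 g as CaCO₃.
(b) Equivalents of H⁺ required: 37,400 ÷ 50 g/eq = 747.9 eq = 747.9 mol HCl.
(b) Mass of HCl: 747.9 × 36.5 = 27,300 g.
(b) Mass of 18.8% solution: 27,300 / 0.188 = 145,200 g.
(b) Volume: 145,200 g ÷ 1.11 g/mL = 130,800 mL.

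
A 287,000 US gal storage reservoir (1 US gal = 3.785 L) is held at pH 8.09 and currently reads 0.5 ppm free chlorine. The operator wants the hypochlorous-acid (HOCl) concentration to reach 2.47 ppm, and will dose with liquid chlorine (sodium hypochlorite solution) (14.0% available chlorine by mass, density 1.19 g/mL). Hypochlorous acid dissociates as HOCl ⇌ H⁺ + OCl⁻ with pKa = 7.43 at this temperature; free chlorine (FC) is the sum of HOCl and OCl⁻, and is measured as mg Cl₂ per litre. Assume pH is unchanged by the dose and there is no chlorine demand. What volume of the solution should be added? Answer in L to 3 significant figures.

86.5 L

Volume: 287,000 US gal × 3.785 L/gal = 1,086,295 L.
[OCl⁻]/[HOCl] = 10^(pH − pKa) = 10^(8.09 − 7.43) = 4.571; fraction as HOCl = 1/(1 + 4.571) = 0.1795.
Free chlorine required for 2.47 ppm HOCl: 2.47 / 0.1795 = 13.76 ppm.
FC to add: 13.76 − 0.5 = 13.26 mg/L as Cl₂.
Cl₂ equivalent: 13.26 mg/L × 1,086,295 L = 14,400 g.
Product at 14.0% available Cl: 14,400 / 0.14 = 102,900 g.
Volume: 102,900 g ÷ 1.19 g/mL = 86,460 mL.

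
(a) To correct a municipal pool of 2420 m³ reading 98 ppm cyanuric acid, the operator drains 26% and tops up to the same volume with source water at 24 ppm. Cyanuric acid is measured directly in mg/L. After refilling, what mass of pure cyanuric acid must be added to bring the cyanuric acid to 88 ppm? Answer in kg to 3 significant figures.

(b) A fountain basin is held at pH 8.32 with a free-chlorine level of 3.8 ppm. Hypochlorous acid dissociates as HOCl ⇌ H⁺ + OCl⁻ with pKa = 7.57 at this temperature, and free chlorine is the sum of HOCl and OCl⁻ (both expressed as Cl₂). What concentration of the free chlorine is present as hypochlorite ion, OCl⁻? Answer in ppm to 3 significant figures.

(a) 22.4 kg; (b) 3.23 ppm

(a) Volume: 2420 m³ = 2,420,000 L.
(a) After draining 26% and refilling: 98 × 0.74 + 24 × 0.26 = 78.76 ppm.
(a) Deficit to target: 88 − 78.76 = 9.24 mg/L.
(a) Mass: 9.24 mg/L × 2,420,000 L = 22,360 g cyanuric acid.

(b) [OCl⁻]/[HOCl] = 10^(pH − pKa) = 10^(8.32 − 7.57) = 10^0.75 = 5.623.
(b) Fraction as HOCl = 1 / (1 + 5.623) = 0.151.
(b) OCl⁻ = (1 − 0.151) × 3.8 ppm = 3.226 ppm.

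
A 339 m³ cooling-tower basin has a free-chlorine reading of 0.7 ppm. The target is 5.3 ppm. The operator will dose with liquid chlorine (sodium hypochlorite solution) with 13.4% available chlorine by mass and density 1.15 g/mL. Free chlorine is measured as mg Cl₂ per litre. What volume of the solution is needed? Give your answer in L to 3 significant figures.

10.1 L

Volume: 339 m³ = 339,000 L.
Chlorine deficit: 5.3 − 0.7 = 4.6 ppm = 4.6 mg/L as Cl₂.
Cl₂ equivalent needed: 4.6 mg/L × 339,000 L = 1,559,000 mg = 1559 g.
Product at 13.4% available chlorine: 1559 / 0.134 = 11,640 g.
Volume at density 1.15 g/mL: 11,640 g ÷ 1.15 g/mL = 10,120 mL.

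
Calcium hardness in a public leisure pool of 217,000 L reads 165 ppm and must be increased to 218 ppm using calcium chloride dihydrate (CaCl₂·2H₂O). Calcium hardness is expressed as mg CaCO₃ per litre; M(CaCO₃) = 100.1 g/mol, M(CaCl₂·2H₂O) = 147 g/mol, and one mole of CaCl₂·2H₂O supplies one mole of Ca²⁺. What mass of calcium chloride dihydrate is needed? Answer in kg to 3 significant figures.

16.9 kg

Hardness to add: (218 − 165) = 53 mg/L as CaCO₃ × 217,000 L = 11,500 g as CaCO₃.
Moles of Ca²⁺ (1 mol Ca²⁺ ≡ 1 mol CaCO₃): 11,500 / 100.1 g/mol = 114.9 mol.
Mass of CaCl₂·2H₂O: 114.9 × 147 = 16,890 g.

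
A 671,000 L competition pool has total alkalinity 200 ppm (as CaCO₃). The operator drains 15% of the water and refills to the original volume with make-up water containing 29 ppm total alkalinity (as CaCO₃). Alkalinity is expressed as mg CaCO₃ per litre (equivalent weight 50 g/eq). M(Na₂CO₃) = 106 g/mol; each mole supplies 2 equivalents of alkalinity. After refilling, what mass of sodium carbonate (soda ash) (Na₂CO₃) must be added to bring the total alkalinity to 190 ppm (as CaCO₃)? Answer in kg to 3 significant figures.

After draining 15% and refilling: 200 × 0.85 + 29 × 0.15 = 174.35 ppm.
Deficit to target: 190 − 174.35 = 15.65 mg/L.
As CaCO₃: 15.65 mg/L × 671,000 L = 10,500 g; ÷ 50 g/eq ÷ 2 = 105 mol Na₂CO₃.
Mass: 105 × 106 = 11,130 g.

11.1 kg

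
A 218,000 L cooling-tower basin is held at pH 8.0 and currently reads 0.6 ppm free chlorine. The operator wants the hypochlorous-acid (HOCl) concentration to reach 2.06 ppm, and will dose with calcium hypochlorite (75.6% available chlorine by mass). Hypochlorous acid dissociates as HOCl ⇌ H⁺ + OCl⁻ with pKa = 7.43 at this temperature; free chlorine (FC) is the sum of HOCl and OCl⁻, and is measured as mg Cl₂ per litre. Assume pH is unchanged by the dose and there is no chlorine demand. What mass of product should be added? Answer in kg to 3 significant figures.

[OCl⁻]/[HOCl] = 10^(pH − pKa) = 10^(8.0 − 7.43) = 3.715; fraction as HOCl = 1/(1 + 3.715) = 0.2121.
Free chlorine required for 2.06 ppm HOCl: 2.06 / 0.2121 = 9.714 ppm.
FC to add: 9.714 − 0.6 = 9.114 mg/L as Cl₂.
Cl₂ equivalent: 9.114 mg/L × 218,000 L = 1987 g.
Product at 75.6% available Cl: 1987 / 0.756 = 2628 g.

2.63 kg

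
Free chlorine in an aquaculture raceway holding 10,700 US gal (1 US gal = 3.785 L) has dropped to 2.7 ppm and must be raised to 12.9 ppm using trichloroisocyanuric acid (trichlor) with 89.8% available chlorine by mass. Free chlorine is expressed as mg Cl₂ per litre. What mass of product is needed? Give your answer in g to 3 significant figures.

Volume: 10,700 US gal × 3.785 L/gal = 40,500 L.
Chlorine deficit: 12.9 − 2.7 = 10.2 ppm = 10.2 mg/L as Cl₂.
Cl₂ equivalent needed: 10.2 mg/L × 40,500 L = 413,100 mg = 413.1 g.
Product at 89.8% available chlorine: 413.1 / 0.898 = 460 g.

460 g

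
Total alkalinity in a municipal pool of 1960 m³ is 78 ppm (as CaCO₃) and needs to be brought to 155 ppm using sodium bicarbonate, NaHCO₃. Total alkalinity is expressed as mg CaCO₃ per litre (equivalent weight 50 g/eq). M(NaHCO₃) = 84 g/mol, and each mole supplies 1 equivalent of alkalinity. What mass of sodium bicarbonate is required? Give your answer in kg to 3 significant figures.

Volume: 1960 m³ = 1,960,000 L.
Alkalinity to add: (155 − 78) = 77 mg/L as CaCO₃ × 1,960,000 L = 150,900 g as CaCO₃.
Equivalents: 150,900 g ÷ 50 g/eq = 3018 eq.
NaHCO₃ supplies 1 eq per mole → 3018 mol.
Mass: 3018 mol × 84 g/mol = 253,500 g.

254 kg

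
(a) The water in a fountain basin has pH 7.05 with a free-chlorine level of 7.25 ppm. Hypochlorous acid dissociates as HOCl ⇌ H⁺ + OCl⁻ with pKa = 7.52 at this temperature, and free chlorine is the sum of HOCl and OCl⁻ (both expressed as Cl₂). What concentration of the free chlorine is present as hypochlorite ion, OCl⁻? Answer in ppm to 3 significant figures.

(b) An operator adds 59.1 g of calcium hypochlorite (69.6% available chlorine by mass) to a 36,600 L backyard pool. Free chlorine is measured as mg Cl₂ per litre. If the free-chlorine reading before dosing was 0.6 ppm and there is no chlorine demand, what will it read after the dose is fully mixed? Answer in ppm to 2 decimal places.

(a) 1.83 ppm; (b) 1.72 ppm

(a) [OCl⁻]/[HOCl] = 10^(pH − pKa) = 10^(7.05 − 7.52) = 10^-0.47 = 0.3388.
(a) Fraction as HOCl = 1 / (1 + 0.3388) = 0.7469.
(a) OCl⁻ = (1 − 0.7469) × 7.25 ppm = 1.835 ppm.

(b) Available chlorine delivered: 59.1 g × 0.696 = 41.13 g as Cl₂.
(b) Concentration rise: 41.13 g / 36,600 L = 1.124 mg/L = 1.12 ppm.
(b) Final FC: 0.6 + 1.12 = 1.72 ppm.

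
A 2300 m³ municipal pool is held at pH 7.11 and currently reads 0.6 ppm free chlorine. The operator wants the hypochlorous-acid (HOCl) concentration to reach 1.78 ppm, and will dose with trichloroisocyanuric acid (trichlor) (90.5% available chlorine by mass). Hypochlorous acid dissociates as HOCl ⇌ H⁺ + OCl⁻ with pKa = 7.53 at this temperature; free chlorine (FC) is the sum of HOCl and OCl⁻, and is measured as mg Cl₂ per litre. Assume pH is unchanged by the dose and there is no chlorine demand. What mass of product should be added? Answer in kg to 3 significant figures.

4.72 kg

Volume: 2300 m³ = 2,300,000 L.
[OCl⁻]/[HOCl] = 10^(pH − pKa) = 10^(7.11 − 7.53) = 0.3802; fraction as HOCl = 1/(1 + 0.3802) = 0.7245.
Free chlorine required for 1.78 ppm HOCl: 1.78 / 0.7245 = 2.457 ppm.
FC to add: 2.457 − 0.6 = 1.857 mg/L as Cl₂.
Cl₂ equivalent: 1.857 mg/L × 2,300,000 L = 4270 g.
Product at 90.5% available Cl: 4270 / 0.905 = 4719 g.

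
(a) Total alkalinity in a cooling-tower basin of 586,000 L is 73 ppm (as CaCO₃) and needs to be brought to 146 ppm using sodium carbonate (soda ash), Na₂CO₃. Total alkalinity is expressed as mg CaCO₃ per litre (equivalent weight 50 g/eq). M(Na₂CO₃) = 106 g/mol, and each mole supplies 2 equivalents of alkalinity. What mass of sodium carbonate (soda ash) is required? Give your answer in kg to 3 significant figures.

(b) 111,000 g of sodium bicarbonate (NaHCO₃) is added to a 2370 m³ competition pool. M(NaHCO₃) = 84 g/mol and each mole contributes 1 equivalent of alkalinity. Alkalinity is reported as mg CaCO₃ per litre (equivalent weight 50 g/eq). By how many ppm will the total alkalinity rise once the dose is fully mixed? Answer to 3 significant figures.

(a) Alkalinity to add: (146 − 73) = 73 mg/L as CaCO₃ × 586,000 L = 42,780 g as CaCO₃.
(a) Equivalents: 42,780 g ÷ 50 g/eq = 855.6 eq.
(a) Each mole of Na₂CO₃ supplies 2 eq, so 855.6 / 2 = 427.8 mol.
(a) Mass: 427.8 mol × 106 g/mol = 45,340 g.

(b) Volume: 2370 m³ = 2,370,000 L.
(b) Moles of NaHCO₃: 111,000 g ÷ 84 g/mol = 1321 mol → 1321 eq of alkalinity.
(b) As CaCO₃: 1321 eq × 50 g/eq = 66,070 g.
(b) Rise: 66,070 g / 2,370,000 L × 1000 = 27.88 mg/L.

(a) 45.3 kg; (b) 27.9 ppm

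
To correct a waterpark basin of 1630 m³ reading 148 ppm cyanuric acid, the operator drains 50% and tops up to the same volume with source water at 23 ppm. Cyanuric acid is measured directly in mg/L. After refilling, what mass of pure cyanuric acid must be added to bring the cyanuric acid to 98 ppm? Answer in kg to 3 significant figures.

Volume: 1630 m³ = 1,630,000 L.
After draining 50% and refilling: 148 × 0.50 + 23 × 0.50 = 85.5 ppm.
Deficit to target: 98 − 85.5 = 12.5 mg/L.
Mass: 12.5 mg/L × 1,630,000 L = 20,380 g cyanuric acid.

20.4 kg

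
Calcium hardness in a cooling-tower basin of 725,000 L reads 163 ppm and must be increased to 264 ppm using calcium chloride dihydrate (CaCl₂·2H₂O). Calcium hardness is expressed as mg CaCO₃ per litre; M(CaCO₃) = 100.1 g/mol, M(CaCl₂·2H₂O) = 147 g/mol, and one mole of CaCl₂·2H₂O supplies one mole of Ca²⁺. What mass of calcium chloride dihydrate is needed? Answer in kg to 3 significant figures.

108 kg

Hardness to add: (264 − 163) = 101 mg/L as CaCO₃ × 725,000 L = 73,220 g as CaCO₃.
Moles of Ca²⁺ (1 mol Ca²⁺ ≡ 1 mol CaCO₃): 73,220 / 100.1 g/mol = 731.5 mol.
Mass of CaCl₂·2H₂O: 731.5 × 147 = 107,500 g.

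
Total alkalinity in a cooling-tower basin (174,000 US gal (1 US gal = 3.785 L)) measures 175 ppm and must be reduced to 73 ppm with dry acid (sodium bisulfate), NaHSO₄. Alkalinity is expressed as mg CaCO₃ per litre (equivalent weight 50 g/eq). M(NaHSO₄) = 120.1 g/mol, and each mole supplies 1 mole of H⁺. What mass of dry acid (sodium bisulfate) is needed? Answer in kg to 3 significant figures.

161 kg

Volume: 174,000 US gal × 3.785 L/gal = 658,590 L.
Alkalinity to neutralize: (175 − 73) = 102 mg/L as CaCO₃ × 658,590 L = 67,180 g as CaCO₃.
Equivalents of H⁺ required: 67,180 ÷ 50 g/eq = 1344 eq = 1344 mol NaHSO₄.
Mass of NaHSO₄: 1344 × 120.1 = 161,400 g.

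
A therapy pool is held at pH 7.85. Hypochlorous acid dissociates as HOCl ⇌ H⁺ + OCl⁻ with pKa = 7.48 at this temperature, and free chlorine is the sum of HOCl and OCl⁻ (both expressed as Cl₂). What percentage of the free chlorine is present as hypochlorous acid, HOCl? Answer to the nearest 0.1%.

[OCl⁻]/[HOCl] = 10^(pH − pKa) = 10^(7.85 − 7.48) = 10^0.37 = 2.344.
Fraction as HOCl = 1 / (1 + 2.344) = 0.299.

29.9%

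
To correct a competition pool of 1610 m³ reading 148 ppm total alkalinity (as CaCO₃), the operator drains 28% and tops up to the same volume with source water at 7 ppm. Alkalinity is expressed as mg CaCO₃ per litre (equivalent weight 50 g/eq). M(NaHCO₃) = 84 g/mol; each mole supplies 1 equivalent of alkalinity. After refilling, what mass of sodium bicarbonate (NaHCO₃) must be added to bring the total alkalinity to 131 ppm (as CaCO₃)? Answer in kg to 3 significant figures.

Volume: 1610 m³ = 1,610,000 L.
After draining 28% and refilling: 148 × 0.72 + 7 × 0.28 = 108.52 ppm.
Deficit to target: 131 − 108.52 = 22.48 mg/L.
As CaCO₃: 22.48 mg/L × 1,610,000 L = 36,190 g; ÷ 50 g/eq ÷ 1 = 723.9 mol NaHCO₃.
Mass: 723.9 × 84 = 60,800 g.

60.8 kg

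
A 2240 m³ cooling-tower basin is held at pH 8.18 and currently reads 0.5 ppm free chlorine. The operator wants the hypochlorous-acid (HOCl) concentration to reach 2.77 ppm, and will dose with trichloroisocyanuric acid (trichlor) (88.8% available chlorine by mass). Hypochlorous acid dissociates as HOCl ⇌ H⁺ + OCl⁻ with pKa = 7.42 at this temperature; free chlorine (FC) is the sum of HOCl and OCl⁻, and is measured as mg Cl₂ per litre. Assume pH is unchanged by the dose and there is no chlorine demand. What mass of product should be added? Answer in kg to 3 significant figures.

45.9 kg

Volume: 2240 m³ = 2,240,000 L.
[OCl⁻]/[HOCl] = 10^(pH − pKa) = 10^(8.18 − 7.42) = 5.754; fraction as HOCl = 1/(1 + 5.754) = 0.1481.
Free chlorine required for 2.77 ppm HOCl: 2.77 / 0.1481 = 18.71 ppm.
FC to add: 18.71 − 0.5 = 18.21 mg/L as Cl₂.
Cl₂ equivalent: 18.21 mg/L × 2,240,000 L = 40,790 g.
Product at 88.8% available Cl: 40,790 / 0.888 = 45,930 g.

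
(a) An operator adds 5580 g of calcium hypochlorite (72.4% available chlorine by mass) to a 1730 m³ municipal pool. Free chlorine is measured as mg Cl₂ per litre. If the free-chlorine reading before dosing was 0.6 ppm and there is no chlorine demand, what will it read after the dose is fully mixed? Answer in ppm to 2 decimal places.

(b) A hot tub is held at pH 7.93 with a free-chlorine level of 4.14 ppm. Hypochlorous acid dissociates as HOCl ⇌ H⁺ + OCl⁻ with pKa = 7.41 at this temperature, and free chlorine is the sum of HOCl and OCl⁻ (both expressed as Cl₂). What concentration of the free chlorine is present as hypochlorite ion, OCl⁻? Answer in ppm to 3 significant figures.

(a) Volume: 1730 m³ = 1,730,000 L.
(a) Available chlorine delivered: 5580 g × 0.724 = 4040 g as Cl₂.
(a) Concentration rise: 4040 g / 1,730,000 L = 2.335 mg/L = 2.34 ppm.
(a) Final FC: 0.6 + 2.34 = 2.94 ppm.

(b) [OCl⁻]/[HOCl] = 10^(pH − pKa) = 10^(7.93 − 7.41) = 10^0.52 = 3.311.
(b) Fraction as HOCl = 1 / (1 + 3.311) = 0.2319.
(b) OCl⁻ = (1 − 0.2319) × 4.14 ppm = 3.18 ppm.

(a) 2.94 ppm; (b) 3.18 ppm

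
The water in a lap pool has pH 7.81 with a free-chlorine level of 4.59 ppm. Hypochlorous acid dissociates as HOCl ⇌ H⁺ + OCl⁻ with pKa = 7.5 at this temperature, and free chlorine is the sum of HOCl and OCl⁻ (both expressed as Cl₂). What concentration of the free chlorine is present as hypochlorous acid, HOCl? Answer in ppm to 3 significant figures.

1.51 ppm

[OCl⁻]/[HOCl] = 10^(pH − pKa) = 10^(7.81 − 7.5) = 10^0.31 = 2.042.
Fraction as HOCl = 1 / (1 + 2.042) = 0.3288.
HOCl = 0.3288 × 4.59 ppm = 1.509 ppm.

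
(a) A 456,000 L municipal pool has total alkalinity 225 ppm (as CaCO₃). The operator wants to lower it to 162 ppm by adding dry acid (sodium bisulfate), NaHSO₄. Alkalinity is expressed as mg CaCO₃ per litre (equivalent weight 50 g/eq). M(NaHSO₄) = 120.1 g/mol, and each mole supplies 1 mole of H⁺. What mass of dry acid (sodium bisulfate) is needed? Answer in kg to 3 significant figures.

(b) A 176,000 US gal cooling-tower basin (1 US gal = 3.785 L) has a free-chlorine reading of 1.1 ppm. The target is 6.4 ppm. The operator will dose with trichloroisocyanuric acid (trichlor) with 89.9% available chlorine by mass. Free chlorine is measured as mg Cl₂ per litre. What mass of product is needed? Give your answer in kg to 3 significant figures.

(a) 69.0 kg; (b) 3.93 kg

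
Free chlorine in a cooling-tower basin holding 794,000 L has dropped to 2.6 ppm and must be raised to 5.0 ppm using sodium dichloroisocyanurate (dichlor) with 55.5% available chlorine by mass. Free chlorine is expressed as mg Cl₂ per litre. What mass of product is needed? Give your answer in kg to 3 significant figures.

Chlorine deficit: 5.0 − 2.6 = 2.4 ppm = 2.4 mg/L as Cl₂.
Cl₂ equivalent needed: 2.4 mg/L × 794,000 L = 1,906,000 mg = 1906 g.
Product at 55.5% available chlorine: 1906 / 0.555 = 3434 g.

3.43 kg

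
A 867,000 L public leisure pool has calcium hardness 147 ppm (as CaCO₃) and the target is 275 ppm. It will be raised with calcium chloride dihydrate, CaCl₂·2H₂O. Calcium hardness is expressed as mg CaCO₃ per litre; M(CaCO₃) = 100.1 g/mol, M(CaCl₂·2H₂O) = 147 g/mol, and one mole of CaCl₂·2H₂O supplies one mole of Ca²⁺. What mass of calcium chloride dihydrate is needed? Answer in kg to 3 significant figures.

163 kg

Hardness to add: (275 − 147) = 128 mg/L as CaCO₃ × 867,000 L = 111,000 g as CaCO₃.
Moles of Ca²⁺ (1 mol Ca²⁺ ≡ 1 mol CaCO₃): 111,000 / 100.1 g/mol = 1109 mol.
Mass of CaCl₂·2H₂O: 1109 × 147 = 163,000 g.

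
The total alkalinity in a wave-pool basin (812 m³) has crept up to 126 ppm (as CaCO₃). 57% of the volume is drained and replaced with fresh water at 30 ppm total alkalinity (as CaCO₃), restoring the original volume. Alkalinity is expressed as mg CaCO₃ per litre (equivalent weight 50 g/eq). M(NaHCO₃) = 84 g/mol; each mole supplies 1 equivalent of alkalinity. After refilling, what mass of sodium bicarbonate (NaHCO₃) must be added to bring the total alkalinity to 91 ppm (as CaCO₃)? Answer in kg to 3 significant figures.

Volume: 812 m³ = 812,000 L.
After draining 57% and refilling: 126 × 0.43 + 30 × 0.57 = 71.28 ppm.
Deficit to target: 91 − 71.28 = 19.72 mg/L.
As CaCO₃: 19.72 mg/L × 812,000 L = 16,010 g; ÷ 50 g/eq ÷ 1 = 320.3 mol NaHCO₃.
Mass: 320.3 × 84 = 26,900 g.

26.9 kg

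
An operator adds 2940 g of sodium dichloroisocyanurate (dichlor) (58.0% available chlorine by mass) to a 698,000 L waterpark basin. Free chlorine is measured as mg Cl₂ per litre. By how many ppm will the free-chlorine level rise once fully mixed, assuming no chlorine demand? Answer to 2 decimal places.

2.44 ppm

Available chlorine delivered: 2940 g × 0.58 = 1705 g as Cl₂.
Concentration rise: 1705 g / 698,000 L = 2.443 mg/L = 2.44 ppm.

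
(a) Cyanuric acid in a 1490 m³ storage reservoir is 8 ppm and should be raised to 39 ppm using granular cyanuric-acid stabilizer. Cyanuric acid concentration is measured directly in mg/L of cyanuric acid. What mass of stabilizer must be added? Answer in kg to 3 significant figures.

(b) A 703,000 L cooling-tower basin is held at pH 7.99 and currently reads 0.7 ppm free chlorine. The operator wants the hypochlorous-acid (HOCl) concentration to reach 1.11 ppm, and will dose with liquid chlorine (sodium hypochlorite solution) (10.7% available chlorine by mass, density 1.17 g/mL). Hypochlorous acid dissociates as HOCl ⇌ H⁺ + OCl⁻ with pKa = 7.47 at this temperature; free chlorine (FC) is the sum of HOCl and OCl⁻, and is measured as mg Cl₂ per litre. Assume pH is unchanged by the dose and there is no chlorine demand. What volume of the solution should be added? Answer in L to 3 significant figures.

(a) Volume: 1490 m³ = 1,490,000 L.
(a) CYA to add: (39 − 8) = 31 mg/L × 1,490,000 L = 46,190 g cyanuric acid.

(b) [OCl⁻]/[HOCl] = 10^(pH − pKa) = 10^(7.99 − 7.47) = 3.311; fraction as HOCl = 1/(1 + 3.311) = 0.2319.
(b) Free chlorine required for 1.11 ppm HOCl: 1.11 / 0.2319 = 4.786 ppm.
(b) FC to add: 4.786 − 0.7 = 4.086 mg/L as Cl₂.
(b) Cl₂ equivalent: 4.086 mg/L × 703,000 L = 2872 g.
(b) Product at 10.7% available Cl: 2872 / 0.107 = 26,840 g.
(b) Volume: 26,840 g ÷ 1.17 g/mL = 22,940 mL.

(a) 46.2 kg; (b) 22.9 L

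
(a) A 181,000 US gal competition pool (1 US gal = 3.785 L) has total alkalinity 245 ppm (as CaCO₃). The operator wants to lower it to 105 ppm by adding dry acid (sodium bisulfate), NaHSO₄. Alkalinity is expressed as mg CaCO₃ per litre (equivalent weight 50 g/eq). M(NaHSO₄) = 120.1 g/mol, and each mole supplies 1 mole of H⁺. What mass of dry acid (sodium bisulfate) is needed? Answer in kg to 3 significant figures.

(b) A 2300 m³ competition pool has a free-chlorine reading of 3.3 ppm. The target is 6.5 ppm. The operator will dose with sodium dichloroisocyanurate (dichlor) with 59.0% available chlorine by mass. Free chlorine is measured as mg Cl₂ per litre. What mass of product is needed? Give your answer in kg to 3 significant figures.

(a) Volume: 181,000 US gal × 3.785 L/gal = 685,085 L.
(a) Alkalinity to neutralize: (245 − 105) = 140 mg/L as CaCO₃ × 685,085 L = 95,910 g as CaCO₃.
(a) Equivalents of H⁺ required: 95,910 ÷ 50 g/eq = 1918 eq = 1918 mol NaHSO₄.
(a) Mass of NaHSO₄: 1918 × 120.1 = 230,400 g.

(b) Volume: 2300 m³ = 2,300,000 L.
(b) Chlorine deficit: 6.5 − 3.3 = 3.2 ppm = 3.2 mg/L as Cl₂.
(b) Cl₂ equivalent needed: 3.2 mg/L × 2,300,000 L = 7,360,000 mg = 7360 g.
(b) Product at 59.0% available chlorine: 7360 / 0.59 = 12,470 g.

(a) 230 kg; (b) 12.5 kg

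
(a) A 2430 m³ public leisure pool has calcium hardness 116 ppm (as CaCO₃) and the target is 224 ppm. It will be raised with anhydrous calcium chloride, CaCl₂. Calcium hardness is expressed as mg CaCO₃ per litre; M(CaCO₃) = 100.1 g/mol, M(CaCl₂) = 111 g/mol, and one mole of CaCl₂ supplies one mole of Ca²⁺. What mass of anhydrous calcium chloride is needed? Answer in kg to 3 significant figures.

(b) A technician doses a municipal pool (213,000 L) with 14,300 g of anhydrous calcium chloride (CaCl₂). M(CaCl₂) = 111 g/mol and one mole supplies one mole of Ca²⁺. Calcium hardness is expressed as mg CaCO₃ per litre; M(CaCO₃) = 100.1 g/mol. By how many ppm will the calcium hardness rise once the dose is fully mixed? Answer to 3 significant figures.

(a) 291 kg; (b) 60.5 ppm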